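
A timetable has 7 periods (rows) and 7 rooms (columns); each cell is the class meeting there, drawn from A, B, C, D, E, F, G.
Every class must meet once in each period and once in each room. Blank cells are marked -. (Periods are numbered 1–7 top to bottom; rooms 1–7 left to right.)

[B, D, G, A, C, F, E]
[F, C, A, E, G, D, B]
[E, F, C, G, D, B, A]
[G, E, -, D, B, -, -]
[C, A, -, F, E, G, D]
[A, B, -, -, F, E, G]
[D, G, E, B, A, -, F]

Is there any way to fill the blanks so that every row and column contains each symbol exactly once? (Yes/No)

No period or room among the givens repeats a symbol, and propagating forced cells runs into no contradiction.
One valid completion exists (for instance, B D G A C F E / F C A E G D B / E F C G D B A / G E F D B A C / C A B F E G D / A B D C F E G / D G E B A C F).

Yes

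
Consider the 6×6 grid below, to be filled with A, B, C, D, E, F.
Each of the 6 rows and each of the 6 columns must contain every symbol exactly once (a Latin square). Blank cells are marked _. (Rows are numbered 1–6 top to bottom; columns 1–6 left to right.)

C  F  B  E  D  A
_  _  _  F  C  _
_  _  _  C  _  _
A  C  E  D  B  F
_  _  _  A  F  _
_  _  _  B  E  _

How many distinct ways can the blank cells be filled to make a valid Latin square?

24

Row 2, column 1: eliminating its row and column leaves {B, D, E}.
Row 2, column 2: eliminating its row and column leaves {A, B, D, E}.
Row 2, column 3: eliminating its row and column leaves {A, D}.
Row 2, column 6: eliminating its row and column leaves {B, D, E}.
Row 3, column 1: eliminating its row and column leaves {B, D, E, F}.
Row 3, column 2: eliminating its row and column leaves {A, B, D, E}.
Row 3, column 3: eliminating its row and column leaves {A, D, F}.
Row 3, column 5: eliminating its row and column leaves {A}.
Row 3, column 6: eliminating its row and column leaves {B, D, E}.
Row 5, column 1: eliminating its row and column leaves {B, D, E}.
Row 5, column 2: eliminating its row and column leaves {B, D, E}.
Row 5, column 3: eliminating its row and column leaves {C, D}.
Row 5, column 6: eliminating its row and column leaves {B, C, D, E}.
Row 6, column 1: eliminating its row and column leaves {D, F}.
Row 6, column 2: eliminating its row and column leaves {A, D}.
Row 6, column 3: eliminating its row and column leaves {A, C, D, F}.
Row 6, column 6: eliminating its row and column leaves {C, D}.
Enumerating the assignments across these blanks that avoid any row or column repeat gives 24 completions.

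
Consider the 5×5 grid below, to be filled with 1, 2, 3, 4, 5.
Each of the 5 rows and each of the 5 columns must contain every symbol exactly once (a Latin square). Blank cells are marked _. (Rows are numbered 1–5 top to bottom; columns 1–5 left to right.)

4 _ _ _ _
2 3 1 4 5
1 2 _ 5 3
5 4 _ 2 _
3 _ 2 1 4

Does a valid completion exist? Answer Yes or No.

Yes

No row or column among the givens repeats a symbol, and propagating forced cells runs into no contradiction.
One valid completion exists (for instance, 4 1 5 3 2 / 2 3 1 4 5 / 1 2 4 5 3 / 5 4 3 2 1 / 3 5 2 1 4).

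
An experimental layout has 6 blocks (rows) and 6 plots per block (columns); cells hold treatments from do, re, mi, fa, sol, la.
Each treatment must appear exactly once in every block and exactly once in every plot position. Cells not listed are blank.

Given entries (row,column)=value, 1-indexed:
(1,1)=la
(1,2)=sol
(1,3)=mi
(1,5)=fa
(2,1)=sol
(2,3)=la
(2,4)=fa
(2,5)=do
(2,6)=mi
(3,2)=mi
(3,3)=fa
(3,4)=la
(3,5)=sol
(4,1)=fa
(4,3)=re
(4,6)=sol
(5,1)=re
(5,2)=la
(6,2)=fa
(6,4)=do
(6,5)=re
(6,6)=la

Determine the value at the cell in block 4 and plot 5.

la

Block 1, plot 4: block 1 has {mi, fa, sol, la} and plot 4 has {do, fa, la}, leaving only re.
Block 1, plot 6: block 1 has {re, mi, fa, sol, la} and plot 6 has {mi, sol, la}, leaving only do.
Block 2, plot 2: block 2 has {do, mi, fa, sol, la} and plot 2 has {mi, fa, sol, la}, leaving only re.
Block 3, plot 1: block 3 has {mi, fa, sol, la} and plot 1 has {re, fa, sol, la}, leaving only do.
Block 3, plot 6: block 3 has {do, mi, fa, sol, la} and plot 6 has {do, mi, sol, la}, leaving only re.
Block 4, plot 2: block 4 has {re, fa, sol} and plot 2 has {re, mi, fa, sol, la}, leaving only do.
Block 4, plot 4: block 4 has {do, re, fa, sol} and plot 4 has {do, re, fa, la}, leaving only mi.
Block 4 already has {do, re, mi, fa, sol} and plot 5 already has {do, re, fa, sol}, so block 4, plot 5 must be la.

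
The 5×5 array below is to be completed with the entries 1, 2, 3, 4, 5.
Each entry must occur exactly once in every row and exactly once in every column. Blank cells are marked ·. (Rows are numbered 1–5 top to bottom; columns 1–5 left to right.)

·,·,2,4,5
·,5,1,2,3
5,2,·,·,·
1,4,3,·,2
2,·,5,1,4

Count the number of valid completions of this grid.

Row 1, column 1: eliminating its row and column leaves {3}.
Row 1, column 2: eliminating its row and column leaves {1, 3}.
Row 2, column 1: eliminating its row and column leaves {4}.
Row 3, column 3: eliminating its row and column leaves {4}.
Row 3, column 4: eliminating its row and column leaves {3}.
Row 3, column 5: eliminating its row and column leaves {1}.
Row 4, column 4: eliminating its row and column leaves {5}.
Row 5, column 2: eliminating its row and column leaves {3}.
Only one assignment across all blanks avoids any row or column repeat, giving 1 completion.

1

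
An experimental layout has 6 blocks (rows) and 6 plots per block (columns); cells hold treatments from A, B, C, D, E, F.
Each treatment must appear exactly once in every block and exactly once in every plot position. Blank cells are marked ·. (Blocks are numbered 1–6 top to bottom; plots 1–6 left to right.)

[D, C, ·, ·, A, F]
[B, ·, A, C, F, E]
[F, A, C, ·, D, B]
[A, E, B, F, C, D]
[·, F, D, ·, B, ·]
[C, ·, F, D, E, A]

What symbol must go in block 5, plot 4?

Block 1, plot 3: block 1 has {A, C, D, F} and plot 3 has {A, B, C, D, F}, leaving only E.
Block 1, plot 4: block 1 has {A, C, D, E, F} and plot 4 has {C, D, F}, leaving only B.
Block 2, plot 2: block 2 has {A, B, C, E, F} and plot 2 has {A, C, E, F}, leaving only D.
Block 3, plot 4: block 3 has {A, B, C, D, F} and plot 4 has {B, C, D, F}, leaving only E.
Block 5 already has {B, D, F} and plot 4 already has {B, C, D, E, F}, so block 5, plot 4 must be A.

A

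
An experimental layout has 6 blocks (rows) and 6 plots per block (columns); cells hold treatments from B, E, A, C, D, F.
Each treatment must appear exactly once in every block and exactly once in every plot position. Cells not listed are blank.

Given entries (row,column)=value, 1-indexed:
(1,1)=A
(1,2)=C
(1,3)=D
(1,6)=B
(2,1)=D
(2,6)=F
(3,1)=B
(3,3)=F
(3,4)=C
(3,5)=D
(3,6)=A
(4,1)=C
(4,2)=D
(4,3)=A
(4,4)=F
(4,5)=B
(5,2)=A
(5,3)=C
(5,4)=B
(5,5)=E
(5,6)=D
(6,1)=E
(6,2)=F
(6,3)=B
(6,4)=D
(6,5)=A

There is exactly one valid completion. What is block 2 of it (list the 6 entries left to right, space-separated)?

D B E A C F

Block 2, plot 3: block 2 has {D, F} and plot 3 has {B, A, C, D, F}, leaving only E.
Block 2, plot 2: block 2 has {E, D, F} and plot 2 has {A, C, D, F}, leaving only B.
Block 2, plot 4: block 2 has {B, E, D, F} and plot 4 has {B, C, D, F}, leaving only A.
Block 2, plot 5: block 2 has {B, E, A, D, F} and plot 5 has {B, E, A, D}, leaving only C.
So block 2 reads: D B E A C F.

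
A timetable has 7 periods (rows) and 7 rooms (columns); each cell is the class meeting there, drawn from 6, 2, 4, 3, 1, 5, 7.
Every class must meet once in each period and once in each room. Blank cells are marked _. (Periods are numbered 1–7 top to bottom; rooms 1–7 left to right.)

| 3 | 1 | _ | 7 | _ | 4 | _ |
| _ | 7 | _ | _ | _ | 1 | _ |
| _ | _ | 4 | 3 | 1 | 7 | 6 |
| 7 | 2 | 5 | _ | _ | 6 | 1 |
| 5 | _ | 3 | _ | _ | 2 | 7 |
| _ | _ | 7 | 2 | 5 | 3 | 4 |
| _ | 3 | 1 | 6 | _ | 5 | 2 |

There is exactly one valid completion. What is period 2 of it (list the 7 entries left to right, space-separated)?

Period 1, room 7: period 1 has {4, 3, 1, 7} and room 7 has {6, 2, 4, 1, 7}, leaving only 5.
Period 2, room 7: period 2 has {1, 7} and room 7 has {6, 2, 4, 1, 5, 7}, leaving only 3.
Period 3, room 1: period 3 has {6, 4, 3, 1, 7} and room 1 has {3, 5, 7}, leaving only 2.
Period 3, room 2: period 3 has {6, 2, 4, 3, 1, 7} and room 2 has {2, 3, 1, 7}, leaving only 5.
Period 4, room 4: period 4 has {6, 2, 1, 5, 7} and room 4 has {6, 2, 3, 7}, leaving only 4.
Period 2, room 4: period 2 has {3, 1, 7} and room 4 has {6, 2, 4, 3, 7}, leaving only 5.
Period 4, room 5: period 4 has {6, 2, 4, 1, 5, 7} and room 5 has {1, 5}, leaving only 3.
Period 5, room 4: period 5 has {2, 3, 5, 7} and room 4 has {6, 2, 4, 3, 5, 7}, leaving only 1.
Period 6, room 2: period 6 has {2, 4, 3, 5, 7} and room 2 has {2, 3, 1, 5, 7}, leaving only 6.
Period 5, room 2: period 5 has {2, 3, 1, 5, 7} and room 2 has {6, 2, 3, 1, 5, 7}, leaving only 4.
Period 5, room 5: period 5 has {2, 4, 3, 1, 5, 7} and room 5 has {3, 1, 5}, leaving only 6.
Period 1, room 5: period 1 has {4, 3, 1, 5, 7} and room 5 has {6, 3, 1, 5}, leaving only 2.
Period 2, room 5: period 2 has {3, 1, 5, 7} and room 5 has {6, 2, 3, 1, 5}, leaving only 4.
Period 2, room 1: period 2 has {4, 3, 1, 5, 7} and room 1 has {2, 3, 5, 7}, leaving only 6.
Period 2, room 3: period 2 has {6, 4, 3, 1, 5, 7} and room 3 has {4, 3, 1, 5, 7}, leaving only 2.
So period 2 reads: 6 7 2 5 4 1 3.

6 7 2 5 4 1 3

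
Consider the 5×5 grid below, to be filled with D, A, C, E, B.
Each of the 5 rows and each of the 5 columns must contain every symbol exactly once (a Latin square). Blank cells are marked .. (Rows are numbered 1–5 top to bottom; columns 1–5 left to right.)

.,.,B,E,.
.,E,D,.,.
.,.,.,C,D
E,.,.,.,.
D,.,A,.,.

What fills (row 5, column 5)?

E

Row 3, column 3: row 3 has {D, C} and column 3 has {D, A, B}, leaving only E.
Row 4, column 3: row 4 has {E} and column 3 has {D, A, E, B}, leaving only C.
Row 5, column 4: row 5 has {D, A} and column 4 has {C, E}, leaving only B.
Row 2, column 4: row 2 has {D, E} and column 4 has {C, E, B}, leaving only A.
Row 4, column 4: row 4 has {C, E} and column 4 has {A, C, E, B}, leaving only D.
Row 5, column 2: row 5 has {D, A, B} and column 2 has {E}, leaving only C.
Row 5 already has {D, A, C, B} and column 5 already has {D}, so row 5, column 5 must be E.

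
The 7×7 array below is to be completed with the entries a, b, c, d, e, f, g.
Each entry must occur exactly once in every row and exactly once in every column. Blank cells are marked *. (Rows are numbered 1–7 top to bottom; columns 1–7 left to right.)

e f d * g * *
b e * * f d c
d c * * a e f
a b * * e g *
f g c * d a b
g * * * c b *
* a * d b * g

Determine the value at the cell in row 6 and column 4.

Row 1, column 6: row 1 has {d, e, f, g} and column 6 has {a, b, d, e, g}, leaving only c.
Row 1, column 7: row 1 has {c, d, e, f, g} and column 7 has {b, c, f, g}, leaving only a.
Row 1, column 4: row 1 has {a, c, d, e, f, g} and column 4 has {d}, leaving only b.
Row 3, column 4: row 3 has {a, c, d, e, f} and column 4 has {b, d}, leaving only g.
Row 2, column 4: row 2 has {b, c, d, e, f} and column 4 has {b, d, g}, leaving only a.
Row 2, column 3: row 2 has {a, b, c, d, e, f} and column 3 has {c, d}, leaving only g.
Row 3, column 3: row 3 has {a, c, d, e, f, g} and column 3 has {c, d, g}, leaving only b.
Row 4, column 3: row 4 has {a, b, e, g} and column 3 has {b, c, d, g}, leaving only f.
Row 4, column 4: row 4 has {a, b, e, f, g} and column 4 has {a, b, d, g}, leaving only c.
Row 4, column 7: row 4 has {a, b, c, e, f, g} and column 7 has {a, b, c, f, g}, leaving only d.
Row 5, column 4: row 5 has {a, b, c, d, f, g} and column 4 has {a, b, c, d, g}, leaving only e.
Row 6 already has {b, c, g} and column 4 already has {a, b, c, d, e, g}, so row 6, column 4 must be f.

f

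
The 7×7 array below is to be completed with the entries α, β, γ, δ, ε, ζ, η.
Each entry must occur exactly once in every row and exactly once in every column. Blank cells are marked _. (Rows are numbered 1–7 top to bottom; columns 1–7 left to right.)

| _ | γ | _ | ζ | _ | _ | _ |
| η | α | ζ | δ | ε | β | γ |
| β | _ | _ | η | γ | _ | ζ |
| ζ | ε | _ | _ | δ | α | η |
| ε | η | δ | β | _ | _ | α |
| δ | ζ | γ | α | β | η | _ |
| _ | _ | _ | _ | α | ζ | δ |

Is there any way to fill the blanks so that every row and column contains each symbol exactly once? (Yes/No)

Yes

No row or column among the givens repeats a symbol, and propagating forced cells runs into no contradiction.
One valid completion exists (for instance, α γ ε ζ η δ β / η α ζ δ ε β γ / β δ α η γ ε ζ / ζ ε β γ δ α η / ε η δ β ζ γ α / δ ζ γ α β η ε / γ β η ε α ζ δ).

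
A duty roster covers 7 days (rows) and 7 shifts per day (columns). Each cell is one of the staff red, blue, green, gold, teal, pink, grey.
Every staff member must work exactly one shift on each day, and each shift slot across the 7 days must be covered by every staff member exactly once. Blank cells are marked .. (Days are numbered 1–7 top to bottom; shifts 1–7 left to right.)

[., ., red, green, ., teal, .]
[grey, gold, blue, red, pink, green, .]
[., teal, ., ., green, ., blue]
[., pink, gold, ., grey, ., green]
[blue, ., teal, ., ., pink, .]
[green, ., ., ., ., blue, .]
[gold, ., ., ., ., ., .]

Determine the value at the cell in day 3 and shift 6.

gold

Day 1, shift 1: day 1 has {red, green, teal} and shift 1 has {blue, green, gold, grey}, leaving only pink.
Day 2, shift 7: day 2 has {red, blue, green, gold, pink, grey} and shift 7 has {blue, green}, leaving only teal.
Day 3, shift 1: day 3 has {blue, green, teal} and shift 1 has {blue, green, gold, pink, grey}, leaving only red.
Day 4, shift 1: day 4 has {green, gold, pink, grey} and shift 1 has {red, blue, green, gold, pink, grey}, leaving only teal.
Day 4, shift 4: day 4 has {green, gold, teal, pink, grey} and shift 4 has {red, green}, leaving only blue.
Day 4, shift 6: day 4 has {blue, green, gold, teal, pink, grey} and shift 6 has {blue, green, teal, pink}, leaving only red.
Day 7, shift 6: day 7 has {gold} and shift 6 has {red, blue, green, teal, pink}, leaving only grey.
Day 3 already has {red, blue, green, teal} and shift 6 already has {red, blue, green, teal, pink, grey}, so day 3, shift 6 must be gold.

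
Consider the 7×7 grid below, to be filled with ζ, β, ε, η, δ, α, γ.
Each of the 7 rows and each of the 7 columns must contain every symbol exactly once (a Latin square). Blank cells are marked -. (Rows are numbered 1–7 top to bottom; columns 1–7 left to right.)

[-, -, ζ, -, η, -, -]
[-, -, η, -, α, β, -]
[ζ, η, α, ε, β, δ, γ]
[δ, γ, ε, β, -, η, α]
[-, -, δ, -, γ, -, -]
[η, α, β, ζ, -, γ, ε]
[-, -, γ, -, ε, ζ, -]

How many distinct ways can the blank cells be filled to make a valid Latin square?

7

Row 1, column 1: eliminating its row and column leaves {β, ε, α, γ}.
Row 1, column 2: eliminating its row and column leaves {β, ε, δ}.
Row 1, column 4: eliminating its row and column leaves {δ, α, γ}.
Row 1, column 6: eliminating its row and column leaves {ε, α}.
Row 1, column 7: eliminating its row and column leaves {β, δ}.
Row 2, column 1: eliminating its row and column leaves {ε, γ}.
Row 2, column 2: eliminating its row and column leaves {ζ, ε, δ}.
Row 2, column 4: eliminating its row and column leaves {δ, γ}.
Row 2, column 7: eliminating its row and column leaves {ζ, δ}.
Row 4, column 5: eliminating its row and column leaves {ζ}.
Row 5, column 1: eliminating its row and column leaves {β, ε, α}.
Row 5, column 2: eliminating its row and column leaves {ζ, β, ε}.
Row 5, column 4: eliminating its row and column leaves {η, α}.
Row 5, column 6: eliminating its row and column leaves {ε, α}.
Row 5, column 7: eliminating its row and column leaves {ζ, β, η}.
Row 6, column 5: eliminating its row and column leaves {δ}.
Row 7, column 1: eliminating its row and column leaves {β, α}.
Row 7, column 2: eliminating its row and column leaves {β, δ}.
Row 7, column 4: eliminating its row and column leaves {η, δ, α}.
Row 7, column 7: eliminating its row and column leaves {β, η, δ}.
Enumerating the assignments across these blanks that avoid any row or column repeat gives 7 completions.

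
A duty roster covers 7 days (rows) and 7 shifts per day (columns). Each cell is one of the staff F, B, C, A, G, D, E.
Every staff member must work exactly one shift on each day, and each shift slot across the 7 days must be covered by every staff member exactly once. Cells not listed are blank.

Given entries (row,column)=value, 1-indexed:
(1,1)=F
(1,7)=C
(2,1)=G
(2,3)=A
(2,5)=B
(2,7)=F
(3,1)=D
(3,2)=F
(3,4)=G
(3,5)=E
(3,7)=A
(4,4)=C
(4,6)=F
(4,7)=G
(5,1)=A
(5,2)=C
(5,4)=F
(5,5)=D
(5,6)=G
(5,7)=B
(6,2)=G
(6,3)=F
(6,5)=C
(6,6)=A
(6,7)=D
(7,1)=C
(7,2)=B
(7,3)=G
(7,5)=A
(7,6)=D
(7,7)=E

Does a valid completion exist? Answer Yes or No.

No

Day 4, shift 5: day 4 together with shift 5 already contain {F, B, C, A, G, D, E} — every symbol — so nothing can go there. The grid has no valid completion.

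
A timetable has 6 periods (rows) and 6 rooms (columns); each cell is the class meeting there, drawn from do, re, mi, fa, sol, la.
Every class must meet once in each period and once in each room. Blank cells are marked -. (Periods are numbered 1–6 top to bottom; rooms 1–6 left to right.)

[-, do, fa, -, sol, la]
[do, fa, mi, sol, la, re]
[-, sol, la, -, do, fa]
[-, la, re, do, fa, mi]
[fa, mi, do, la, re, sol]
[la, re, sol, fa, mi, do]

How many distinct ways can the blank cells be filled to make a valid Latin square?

Period 1, room 1: eliminating its period and room leaves {re, mi}.
Period 1, room 4: eliminating its period and room leaves {re, mi}.
Period 3, room 1: eliminating its period and room leaves {re, mi}.
Period 3, room 4: eliminating its period and room leaves {re, mi}.
Period 4, room 1: eliminating its period and room leaves {sol}.
Enumerating the assignments across these blanks that avoid any period or room repeat gives 2 completions.

2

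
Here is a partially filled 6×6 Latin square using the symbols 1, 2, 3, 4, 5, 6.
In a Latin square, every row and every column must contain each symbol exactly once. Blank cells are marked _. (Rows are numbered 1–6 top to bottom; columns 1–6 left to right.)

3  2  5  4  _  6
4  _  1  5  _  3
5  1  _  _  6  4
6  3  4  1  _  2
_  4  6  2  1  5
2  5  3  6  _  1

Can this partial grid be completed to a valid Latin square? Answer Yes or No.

Row 1, column 5: row 1 together with column 5 already contain {1, 2, 3, 4, 5, 6} — every symbol — so nothing can go there. The grid has no valid completion.

No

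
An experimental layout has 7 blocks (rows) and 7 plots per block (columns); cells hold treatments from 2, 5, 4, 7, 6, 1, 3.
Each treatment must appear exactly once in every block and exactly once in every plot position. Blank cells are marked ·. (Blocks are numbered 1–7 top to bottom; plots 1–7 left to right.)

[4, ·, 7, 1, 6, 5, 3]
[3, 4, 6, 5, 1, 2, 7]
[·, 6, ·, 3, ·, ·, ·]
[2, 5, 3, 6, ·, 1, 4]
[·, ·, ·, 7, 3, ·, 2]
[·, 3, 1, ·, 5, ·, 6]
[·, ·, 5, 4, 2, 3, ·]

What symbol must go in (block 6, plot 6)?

4

Block 1, plot 2: block 1 has {5, 4, 7, 6, 1, 3} and plot 2 has {5, 4, 6, 3}, leaving only 2.
Block 4, plot 5: block 4 has {2, 5, 4, 6, 1, 3} and plot 5 has {2, 5, 6, 1, 3}, leaving only 7.
Block 3, plot 5: block 3 has {6, 3} and plot 5 has {2, 5, 7, 6, 1, 3}, leaving only 4.
Block 3, plot 3: block 3 has {4, 6, 3} and plot 3 has {5, 7, 6, 1, 3}, leaving only 2.
Block 3, plot 6: block 3 has {2, 4, 6, 3} and plot 6 has {2, 5, 1, 3}, leaving only 7.
Block 6 already has {5, 6, 1, 3} and plot 6 already has {2, 5, 7, 1, 3}, so block 6, plot 6 must be 4.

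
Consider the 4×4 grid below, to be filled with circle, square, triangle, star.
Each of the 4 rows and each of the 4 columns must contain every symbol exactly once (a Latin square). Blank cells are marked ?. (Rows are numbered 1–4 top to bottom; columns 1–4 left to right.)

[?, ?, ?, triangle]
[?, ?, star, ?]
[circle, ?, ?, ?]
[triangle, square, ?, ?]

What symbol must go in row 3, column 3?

triangle

Row 2, column 1: row 2 has {star} and column 1 has {circle, triangle}, leaving only square.
Row 1, column 1: row 1 has {triangle} and column 1 has {circle, square, triangle}, leaving only star.
Row 1, column 2: row 1 has {triangle, star} and column 2 has {square}, leaving only circle.
Row 1, column 3: row 1 has {circle, triangle, star} and column 3 has {star}, leaving only square.
Row 3 already has {circle} and column 3 already has {square, star}, so row 3, column 3 must be triangle.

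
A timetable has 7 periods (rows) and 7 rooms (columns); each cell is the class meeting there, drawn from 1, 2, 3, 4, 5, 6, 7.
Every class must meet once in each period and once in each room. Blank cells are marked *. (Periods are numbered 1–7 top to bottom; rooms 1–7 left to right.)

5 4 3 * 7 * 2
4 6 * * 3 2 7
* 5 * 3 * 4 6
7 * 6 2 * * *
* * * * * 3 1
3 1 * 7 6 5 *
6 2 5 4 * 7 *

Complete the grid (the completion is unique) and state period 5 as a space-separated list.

2 7 4 6 5 3 1

Period 5, room 1: period 5 has {1, 3} and room 1 has {3, 4, 5, 6, 7}, leaving only 2.
Period 5, room 2: period 5 has {1, 2, 3} and room 2 has {1, 2, 4, 5, 6}, leaving only 7.
Period 5, room 3: period 5 has {1, 2, 3, 7} and room 3 has {3, 5, 6}, leaving only 4.
Period 5, room 5: period 5 has {1, 2, 3, 4, 7} and room 5 has {3, 6, 7}, leaving only 5.
Period 5, room 4: period 5 has {1, 2, 3, 4, 5, 7} and room 4 has {2, 3, 4, 7}, leaving only 6.
So period 5 reads: 2 7 4 6 5 3 1.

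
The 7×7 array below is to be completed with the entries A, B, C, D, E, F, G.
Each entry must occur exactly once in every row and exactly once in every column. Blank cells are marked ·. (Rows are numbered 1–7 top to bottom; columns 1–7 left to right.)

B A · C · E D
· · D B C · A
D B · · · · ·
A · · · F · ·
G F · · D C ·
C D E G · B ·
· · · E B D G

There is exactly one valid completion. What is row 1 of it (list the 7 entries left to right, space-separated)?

Row 1, column 5: row 1 has {A, B, C, D, E} and column 5 has {B, C, D, F}, leaving only G.
Row 1, column 3: row 1 has {A, B, C, D, E, G} and column 3 has {D, E}, leaving only F.
So row 1 reads: B A F C G E D.

B A F C G E D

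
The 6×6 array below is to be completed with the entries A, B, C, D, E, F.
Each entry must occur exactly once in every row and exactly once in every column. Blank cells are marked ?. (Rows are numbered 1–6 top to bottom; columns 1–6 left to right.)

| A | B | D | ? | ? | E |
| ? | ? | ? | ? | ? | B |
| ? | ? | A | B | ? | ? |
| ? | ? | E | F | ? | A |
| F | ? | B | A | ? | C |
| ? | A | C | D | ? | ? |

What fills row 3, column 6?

Row 1, column 4: row 1 has {A, B, D, E} and column 4 has {A, B, D, F}, leaving only C.
Row 1, column 5: row 1 has {A, B, C, D, E} and column 5 has {}, leaving only F.
Row 2, column 3: row 2 has {B} and column 3 has {A, B, C, D, E}, leaving only F.
Row 2, column 4: row 2 has {B, F} and column 4 has {A, B, C, D, F}, leaving only E.
Row 6, column 6: row 6 has {A, C, D} and column 6 has {A, B, C, E}, leaving only F.
Row 3 already has {A, B} and column 6 already has {A, B, C, E, F}, so row 3, column 6 must be D.

D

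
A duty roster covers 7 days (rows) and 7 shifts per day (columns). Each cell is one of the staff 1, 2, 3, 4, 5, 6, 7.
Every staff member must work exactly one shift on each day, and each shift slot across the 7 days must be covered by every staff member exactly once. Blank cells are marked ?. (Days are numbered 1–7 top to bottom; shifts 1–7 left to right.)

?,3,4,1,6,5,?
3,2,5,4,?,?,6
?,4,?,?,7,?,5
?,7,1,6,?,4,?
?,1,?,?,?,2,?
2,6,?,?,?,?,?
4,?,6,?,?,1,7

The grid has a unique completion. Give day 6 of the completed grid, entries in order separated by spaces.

Day 1, shift 1: day 1 has {1, 3, 4, 5, 6} and shift 1 has {2, 3, 4}, leaving only 7.
Day 1, shift 7: day 1 has {1, 3, 4, 5, 6, 7} and shift 7 has {5, 6, 7}, leaving only 2.
Day 2, shift 5: day 2 has {2, 3, 4, 5, 6} and shift 5 has {6, 7}, leaving only 1.
Day 2, shift 6: day 2 has {1, 2, 3, 4, 5, 6} and shift 6 has {1, 2, 4, 5}, leaving only 7.
Day 6, shift 6: day 6 has {2, 6} and shift 6 has {1, 2, 4, 5, 7}, leaving only 3.
Day 6, shift 3: day 6 has {2, 3, 6} and shift 3 has {1, 4, 5, 6}, leaving only 7.
Day 6, shift 4: day 6 has {2, 3, 6, 7} and shift 4 has {1, 4, 6}, leaving only 5.
Day 6, shift 5: day 6 has {2, 3, 5, 6, 7} and shift 5 has {1, 6, 7}, leaving only 4.
Day 6, shift 7: day 6 has {2, 3, 4, 5, 6, 7} and shift 7 has {2, 5, 6, 7}, leaving only 1.
So day 6 reads: 2 6 7 5 4 3 1.

2 6 7 5 4 3 1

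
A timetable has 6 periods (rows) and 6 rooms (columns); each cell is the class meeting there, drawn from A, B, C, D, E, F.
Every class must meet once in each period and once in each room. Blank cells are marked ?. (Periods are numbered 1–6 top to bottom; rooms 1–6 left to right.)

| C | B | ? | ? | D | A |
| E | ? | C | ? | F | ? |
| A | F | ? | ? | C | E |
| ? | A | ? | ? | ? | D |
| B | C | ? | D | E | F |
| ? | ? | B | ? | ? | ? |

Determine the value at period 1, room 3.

Period 2, room 2: period 2 has {C, E, F} and room 2 has {A, B, C, F}, leaving only D.
Period 2, room 6: period 2 has {C, D, E, F} and room 6 has {A, D, E, F}, leaving only B.
Period 2, room 4: period 2 has {B, C, D, E, F} and room 4 has {D}, leaving only A.
Period 3, room 3: period 3 has {A, C, E, F} and room 3 has {B, C}, leaving only D.
Period 3, room 4: period 3 has {A, C, D, E, F} and room 4 has {A, D}, leaving only B.
Period 4, room 1: period 4 has {A, D} and room 1 has {A, B, C, E}, leaving only F.
Period 4, room 3: period 4 has {A, D, F} and room 3 has {B, C, D}, leaving only E.
Period 1 already has {A, B, C, D} and room 3 already has {B, C, D, E}, so period 1, room 3 must be F.

F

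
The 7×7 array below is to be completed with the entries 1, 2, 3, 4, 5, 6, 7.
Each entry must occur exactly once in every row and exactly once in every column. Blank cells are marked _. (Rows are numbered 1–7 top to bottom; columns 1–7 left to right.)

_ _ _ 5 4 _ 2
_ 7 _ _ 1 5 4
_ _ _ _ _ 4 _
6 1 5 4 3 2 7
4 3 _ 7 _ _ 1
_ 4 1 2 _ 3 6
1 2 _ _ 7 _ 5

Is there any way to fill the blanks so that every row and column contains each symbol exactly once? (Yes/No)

Row 1, column 2: row 1 has {2, 4, 5} and column 2 has {1, 2, 3, 4, 7}, so it must be 6.
Row 3, column 2: row 3 has {4} and column 2 has {1, 2, 3, 4, 6, 7}, so it must be 5.
Row 3, column 7: row 3 has {4, 5} and column 7 has {1, 2, 4, 5, 6, 7}, so it must be 3.
Row 5, column 6: row 5 has {1, 3, 4, 7} and column 6 has {2, 3, 4, 5}, so it must be 6.
Now row 7, column 6: row 7 together with column 6 already contain {1, 2, 3, 4, 5, 6, 7} — every symbol — so nothing can go there. The grid has no valid completion.

No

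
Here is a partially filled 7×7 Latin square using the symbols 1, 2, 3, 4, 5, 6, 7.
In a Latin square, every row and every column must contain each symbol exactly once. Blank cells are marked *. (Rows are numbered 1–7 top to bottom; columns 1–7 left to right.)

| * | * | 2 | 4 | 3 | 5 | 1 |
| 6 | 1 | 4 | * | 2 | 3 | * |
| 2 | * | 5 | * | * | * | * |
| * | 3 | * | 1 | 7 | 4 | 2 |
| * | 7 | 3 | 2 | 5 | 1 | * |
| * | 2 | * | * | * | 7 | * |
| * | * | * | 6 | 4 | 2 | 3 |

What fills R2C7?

5

Row 1, column 1: row 1 has {1, 2, 3, 4, 5} and column 1 has {2, 6}, leaving only 7.
Row 1, column 2: row 1 has {1, 2, 3, 4, 5, 7} and column 2 has {1, 2, 3, 7}, leaving only 6.
Row 3, column 2: row 3 has {2, 5} and column 2 has {1, 2, 3, 6, 7}, leaving only 4.
Row 3, column 6: row 3 has {2, 4, 5} and column 6 has {1, 2, 3, 4, 5, 7}, leaving only 6.
Row 3, column 5: row 3 has {2, 4, 5, 6} and column 5 has {2, 3, 4, 5, 7}, leaving only 1.
Row 3, column 7: row 3 has {1, 2, 4, 5, 6} and column 7 has {1, 2, 3}, leaving only 7.
Row 2 already has {1, 2, 3, 4, 6} and column 7 already has {1, 2, 3, 7}, so row 2, column 7 must be 5.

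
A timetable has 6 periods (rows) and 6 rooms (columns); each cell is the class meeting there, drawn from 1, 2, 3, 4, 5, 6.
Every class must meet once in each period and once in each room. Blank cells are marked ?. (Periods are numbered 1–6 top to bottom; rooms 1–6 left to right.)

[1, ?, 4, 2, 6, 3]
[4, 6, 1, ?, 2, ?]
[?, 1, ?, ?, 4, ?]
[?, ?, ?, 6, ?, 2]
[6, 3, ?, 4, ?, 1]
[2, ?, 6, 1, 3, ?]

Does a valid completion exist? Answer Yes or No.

No

Period 1, room 2: period 1 has {1, 2, 3, 4, 6} and room 2 has {1, 3, 6}, so it must be 5.
Period 2, room 6: period 2 has {1, 2, 4, 6} and room 6 has {1, 2, 3}, so it must be 5.
Period 2, room 4: period 2 has {1, 2, 4, 5, 6} and room 4 has {1, 2, 4, 6}, so it must be 3.
Period 3, room 4: period 3 has {1, 4} and room 4 has {1, 2, 3, 4, 6}, so it must be 5.
Period 3, room 1: period 3 has {1, 4, 5} and room 1 has {1, 2, 4, 6}, so it must be 3.
Period 3, room 3: period 3 has {1, 3, 4, 5} and room 3 has {1, 4, 6}, so it must be 2.
Period 3, room 6: period 3 has {1, 2, 3, 4, 5} and room 6 has {1, 2, 3, 5}, so it must be 6.
Period 4, room 1: period 4 has {2, 6} and room 1 has {1, 2, 3, 4, 6}, so it must be 5.
Period 4, room 2: period 4 has {2, 5, 6} and room 2 has {1, 3, 5, 6}, so it must be 4.
Now period 6, room 2: period 6 together with room 2 already contain {1, 2, 3, 4, 5, 6} — every symbol — so nothing can go there. The grid has no valid completion.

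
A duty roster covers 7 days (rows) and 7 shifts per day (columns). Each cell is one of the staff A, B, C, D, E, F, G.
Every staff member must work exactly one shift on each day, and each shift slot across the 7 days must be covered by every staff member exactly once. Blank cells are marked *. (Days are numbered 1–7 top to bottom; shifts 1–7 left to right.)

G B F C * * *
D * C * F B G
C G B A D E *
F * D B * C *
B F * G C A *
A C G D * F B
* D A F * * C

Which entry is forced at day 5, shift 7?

D

Day 1, shift 6: day 1 has {B, C, F, G} and shift 6 has {A, B, C, E, F}, leaving only D.
Day 2, shift 4: day 2 has {B, C, D, F, G} and shift 4 has {A, B, C, D, F, G}, leaving only E.
Day 2, shift 2: day 2 has {B, C, D, E, F, G} and shift 2 has {B, C, D, F, G}, leaving only A.
Day 3, shift 7: day 3 has {A, B, C, D, E, G} and shift 7 has {B, C, G}, leaving only F.
Day 4, shift 2: day 4 has {B, C, D, F} and shift 2 has {A, B, C, D, F, G}, leaving only E.
Day 4, shift 7: day 4 has {B, C, D, E, F} and shift 7 has {B, C, F, G}, leaving only A.
Day 1, shift 7: day 1 has {B, C, D, F, G} and shift 7 has {A, B, C, F, G}, leaving only E.
Day 5 already has {A, B, C, F, G} and shift 7 already has {A, B, C, E, F, G}, so day 5, shift 7 must be D.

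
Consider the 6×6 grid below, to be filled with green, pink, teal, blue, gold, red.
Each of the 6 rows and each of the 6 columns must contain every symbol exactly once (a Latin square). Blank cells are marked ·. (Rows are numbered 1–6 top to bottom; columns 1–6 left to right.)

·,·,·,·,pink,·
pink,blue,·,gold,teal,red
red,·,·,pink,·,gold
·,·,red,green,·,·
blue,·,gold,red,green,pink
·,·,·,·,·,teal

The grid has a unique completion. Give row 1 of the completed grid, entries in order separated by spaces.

gold red blue teal pink green

Row 2, column 3: row 2 has {pink, teal, blue, gold, red} and column 3 has {gold, red}, leaving only green.
Row 3, column 5: row 3 has {pink, gold, red} and column 5 has {green, pink, teal}, leaving only blue.
Row 3, column 3: row 3 has {pink, blue, gold, red} and column 3 has {green, gold, red}, leaving only teal.
Row 1, column 3: row 1 has {pink} and column 3 has {green, teal, gold, red}, leaving only blue.
Row 1, column 4: row 1 has {pink, blue} and column 4 has {green, pink, gold, red}, leaving only teal.
Row 1, column 6: row 1 has {pink, teal, blue} and column 6 has {pink, teal, gold, red}, leaving only green.
Row 1, column 1: row 1 has {green, pink, teal, blue} and column 1 has {pink, blue, red}, leaving only gold.
Row 1, column 2: row 1 has {green, pink, teal, blue, gold} and column 2 has {blue}, leaving only red.
So row 1 reads: gold red blue teal pink green.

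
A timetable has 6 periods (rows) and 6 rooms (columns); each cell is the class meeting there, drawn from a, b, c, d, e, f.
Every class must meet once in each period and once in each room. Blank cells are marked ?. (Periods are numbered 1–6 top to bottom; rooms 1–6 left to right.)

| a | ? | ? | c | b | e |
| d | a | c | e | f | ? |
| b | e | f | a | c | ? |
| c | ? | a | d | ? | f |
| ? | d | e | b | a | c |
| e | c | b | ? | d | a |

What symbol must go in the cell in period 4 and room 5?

Period 4 already has {a, c, d, f} and room 5 already has {a, b, c, d, f}, so period 4, room 5 must be e.

e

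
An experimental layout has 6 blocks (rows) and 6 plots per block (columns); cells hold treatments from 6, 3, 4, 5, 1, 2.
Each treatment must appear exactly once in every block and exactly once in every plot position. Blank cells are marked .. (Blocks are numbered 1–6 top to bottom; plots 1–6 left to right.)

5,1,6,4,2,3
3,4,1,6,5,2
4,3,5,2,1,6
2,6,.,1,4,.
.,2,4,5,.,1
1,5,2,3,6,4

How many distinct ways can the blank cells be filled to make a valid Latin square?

Block 4, plot 3: eliminating its block and plot leaves {3}.
Block 4, plot 6: eliminating its block and plot leaves {5}.
Block 5, plot 1: eliminating its block and plot leaves {6}.
Block 5, plot 5: eliminating its block and plot leaves {3}.
Only one assignment across all blanks avoids any block or plot repeat, giving 1 completion.

1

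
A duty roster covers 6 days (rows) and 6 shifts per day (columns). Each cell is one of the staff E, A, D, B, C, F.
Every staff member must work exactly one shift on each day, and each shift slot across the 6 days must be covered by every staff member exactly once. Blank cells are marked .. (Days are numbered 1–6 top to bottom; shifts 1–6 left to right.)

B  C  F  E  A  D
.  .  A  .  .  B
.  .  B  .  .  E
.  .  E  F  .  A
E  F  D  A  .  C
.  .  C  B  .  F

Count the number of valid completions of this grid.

Day 2, shift 1: eliminating its day and shift leaves {D, C, F}.
Day 2, shift 2: eliminating its day and shift leaves {E, D}.
Day 2, shift 4: eliminating its day and shift leaves {D, C}.
Day 2, shift 5: eliminating its day and shift leaves {E, D, C, F}.
Day 3, shift 1: eliminating its day and shift leaves {A, D, C, F}.
Day 3, shift 2: eliminating its day and shift leaves {A, D}.
Day 3, shift 4: eliminating its day and shift leaves {D, C}.
Day 3, shift 5: eliminating its day and shift leaves {D, C, F}.
Day 4, shift 1: eliminating its day and shift leaves {D, C}.
Day 4, shift 2: eliminating its day and shift leaves {D, B}.
Day 4, shift 5: eliminating its day and shift leaves {D, B, C}.
Day 5, shift 5: eliminating its day and shift leaves {B}.
Day 6, shift 1: eliminating its day and shift leaves {A, D}.
Day 6, shift 2: eliminating its day and shift leaves {E, A, D}.
Day 6, shift 5: eliminating its day and shift leaves {E, D}.
Enumerating the assignments across these blanks that avoid any day or shift repeat gives 6 completions.

6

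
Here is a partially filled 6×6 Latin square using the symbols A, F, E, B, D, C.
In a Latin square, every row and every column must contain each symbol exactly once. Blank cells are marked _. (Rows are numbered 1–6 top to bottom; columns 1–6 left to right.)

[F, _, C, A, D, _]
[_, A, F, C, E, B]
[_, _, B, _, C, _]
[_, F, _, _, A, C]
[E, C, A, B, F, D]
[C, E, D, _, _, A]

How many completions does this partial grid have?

1

Row 1, column 2: eliminating its row and column leaves {B}.
Row 1, column 6: eliminating its row and column leaves {E}.
Row 2, column 1: eliminating its row and column leaves {D}.
Row 3, column 1: eliminating its row and column leaves {A, D}.
Row 3, column 2: eliminating its row and column leaves {D}.
Row 3, column 4: eliminating its row and column leaves {F, E, D}.
Row 3, column 6: eliminating its row and column leaves {F, E}.
Row 4, column 1: eliminating its row and column leaves {B, D}.
Row 4, column 3: eliminating its row and column leaves {E}.
Row 4, column 4: eliminating its row and column leaves {E, D}.
Row 6, column 4: eliminating its row and column leaves {F}.
Row 6, column 5: eliminating its row and column leaves {B}.
Only one assignment across all blanks avoids any row or column repeat, giving 1 completion.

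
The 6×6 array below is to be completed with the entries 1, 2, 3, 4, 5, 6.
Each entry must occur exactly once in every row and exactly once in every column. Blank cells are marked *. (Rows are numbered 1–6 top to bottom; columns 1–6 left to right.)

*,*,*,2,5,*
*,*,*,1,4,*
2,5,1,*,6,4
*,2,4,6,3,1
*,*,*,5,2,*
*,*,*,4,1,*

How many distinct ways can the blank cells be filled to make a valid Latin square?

16

Row 1, column 1: eliminating its row and column leaves {1, 3, 4, 6}.
Row 1, column 2: eliminating its row and column leaves {1, 3, 4, 6}.
Row 1, column 3: eliminating its row and column leaves {3, 6}.
Row 1, column 6: eliminating its row and column leaves {3, 6}.
Row 2, column 1: eliminating its row and column leaves {3, 5, 6}.
Row 2, column 2: eliminating its row and column leaves {3, 6}.
Row 2, column 3: eliminating its row and column leaves {2, 3, 5, 6}.
Row 2, column 6: eliminating its row and column leaves {2, 3, 5, 6}.
Row 3, column 4: eliminating its row and column leaves {3}.
Row 4, column 1: eliminating its row and column leaves {5}.
Row 5, column 1: eliminating its row and column leaves {1, 3, 4, 6}.
Row 5, column 2: eliminating its row and column leaves {1, 3, 4, 6}.
Row 5, column 3: eliminating its row and column leaves {3, 6}.
Row 5, column 6: eliminating its row and column leaves {3, 6}.
Row 6, column 1: eliminating its row and column leaves {3, 5, 6}.
Row 6, column 2: eliminating its row and column leaves {3, 6}.
Row 6, column 3: eliminating its row and column leaves {2, 3, 5, 6}.
Row 6, column 6: eliminating its row and column leaves {2, 3, 5, 6}.
Enumerating the assignments across these blanks that avoid any row or column repeat gives 16 completions.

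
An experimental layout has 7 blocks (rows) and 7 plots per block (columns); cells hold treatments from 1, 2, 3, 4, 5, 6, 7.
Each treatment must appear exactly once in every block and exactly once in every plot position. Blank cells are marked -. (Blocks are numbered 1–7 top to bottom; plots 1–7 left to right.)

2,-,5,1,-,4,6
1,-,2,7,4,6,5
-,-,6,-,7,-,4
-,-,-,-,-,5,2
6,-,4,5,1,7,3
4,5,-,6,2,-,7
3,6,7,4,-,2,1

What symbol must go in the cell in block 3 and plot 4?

2

Block 1, plot 5: block 1 has {1, 2, 4, 5, 6} and plot 5 has {1, 2, 4, 7}, leaving only 3.
Block 1, plot 2: block 1 has {1, 2, 3, 4, 5, 6} and plot 2 has {5, 6}, leaving only 7.
Block 2, plot 2: block 2 has {1, 2, 4, 5, 6, 7} and plot 2 has {5, 6, 7}, leaving only 3.
Block 3, plot 1: block 3 has {4, 6, 7} and plot 1 has {1, 2, 3, 4, 6}, leaving only 5.
Block 4, plot 1: block 4 has {2, 5} and plot 1 has {1, 2, 3, 4, 5, 6}, leaving only 7.
Block 4, plot 4: block 4 has {2, 5, 7} and plot 4 has {1, 4, 5, 6, 7}, leaving only 3.
Block 3 already has {4, 5, 6, 7} and plot 4 already has {1, 3, 4, 5, 6, 7}, so block 3, plot 4 must be 2.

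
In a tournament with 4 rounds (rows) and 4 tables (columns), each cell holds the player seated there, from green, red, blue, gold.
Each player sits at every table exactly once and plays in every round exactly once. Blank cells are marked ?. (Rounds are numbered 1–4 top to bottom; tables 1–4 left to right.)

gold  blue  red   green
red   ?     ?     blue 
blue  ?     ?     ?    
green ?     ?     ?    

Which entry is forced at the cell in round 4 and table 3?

blue

Round 4, table 3 is narrowed to {blue, gold}.
If it were gold, then round 3, table 3 would be left with no valid symbol.
So round 4, table 3 must be blue.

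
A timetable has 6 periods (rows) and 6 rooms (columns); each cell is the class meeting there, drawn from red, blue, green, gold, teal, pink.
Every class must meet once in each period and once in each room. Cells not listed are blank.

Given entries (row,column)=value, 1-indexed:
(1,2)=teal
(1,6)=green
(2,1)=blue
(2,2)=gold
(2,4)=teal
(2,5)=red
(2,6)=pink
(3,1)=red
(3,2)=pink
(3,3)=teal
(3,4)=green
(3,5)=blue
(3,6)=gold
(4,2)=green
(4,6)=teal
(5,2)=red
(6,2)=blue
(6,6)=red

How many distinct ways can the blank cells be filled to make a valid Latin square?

16

Period 1, room 1: eliminating its period and room leaves {gold, pink}.
Period 1, room 3: eliminating its period and room leaves {red, blue, gold, pink}.
Period 1, room 4: eliminating its period and room leaves {red, blue, gold, pink}.
Period 1, room 5: eliminating its period and room leaves {gold, pink}.
Period 2, room 3: eliminating its period and room leaves {green}.
Period 4, room 1: eliminating its period and room leaves {gold, pink}.
Period 4, room 3: eliminating its period and room leaves {red, blue, gold, pink}.
Period 4, room 4: eliminating its period and room leaves {red, blue, gold, pink}.
Period 4, room 5: eliminating its period and room leaves {gold, pink}.
Period 5, room 1: eliminating its period and room leaves {green, gold, teal, pink}.
Period 5, room 3: eliminating its period and room leaves {blue, green, gold, pink}.
Period 5, room 4: eliminating its period and room leaves {blue, gold, pink}.
Period 5, room 5: eliminating its period and room leaves {green, gold, teal, pink}.
Period 5, room 6: eliminating its period and room leaves {blue}.
Period 6, room 1: eliminating its period and room leaves {green, gold, teal, pink}.
Period 6, room 3: eliminating its period and room leaves {green, gold, pink}.
Period 6, room 4: eliminating its period and room leaves {gold, pink}.
Period 6, room 5: eliminating its period and room leaves {green, gold, teal, pink}.
Enumerating the assignments across these blanks that avoid any period or room repeat gives 16 completions.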